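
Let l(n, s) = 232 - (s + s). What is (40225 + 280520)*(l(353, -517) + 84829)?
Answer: 27614540775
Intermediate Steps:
l(n, s) = 232 - 2*s
(40225 + 280520)*(l(353, -517) + 84829) = (40225 + 280520)*((232 - 2*(-517)) + 84829) = 320745*((232 + 1034) + 84829) = 320745*(1266 + 84829) = 320745*86095 = 27614540775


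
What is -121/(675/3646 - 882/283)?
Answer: 11349998/274977 ≈ 41.276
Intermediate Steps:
-121/(675/3646 - 882/283) = -121/(-3024747/1031818) = -121*(-1031818/3024747) = 11349998/274977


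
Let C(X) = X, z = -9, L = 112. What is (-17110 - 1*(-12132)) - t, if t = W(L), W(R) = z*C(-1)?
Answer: -4987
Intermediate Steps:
W(R) = 9 (W(R) = -9*(-1) = 9)
t = 9
(-17110 - 1*(-12132)) - t = (-17110 - 1*(-12132)) - 1*9 = (-17110 + 12132) - 9 = -4978 - 9 = -4987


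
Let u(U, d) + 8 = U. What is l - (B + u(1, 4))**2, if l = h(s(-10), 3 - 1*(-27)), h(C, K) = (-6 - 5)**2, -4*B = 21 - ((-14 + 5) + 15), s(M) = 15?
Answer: 87/16 ≈ 5.4375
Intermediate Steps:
u(U, d) = -8 + U
B = -15/4 (B = -(21 - ((-14 + 5) + 15))/4 = -(21 - (-9 + 15))/4 = -(21 - 1*6)/4 = -(21 - 6)/4 = -1/4*15 = -15/4 ≈ -3.7500)
h(C, K) = 121 (h(C, K) = (-11)**2 = 121)
l = 121
l - (B + u(1, 4))**2 = 121 - (-15/4 + (-8 + 1))**2 = 121 - (-15/4 - 7)**2 = 121 - (-43/4)**2 = 121 - 1*1849/16 = 121 - 1849/16 = 87/16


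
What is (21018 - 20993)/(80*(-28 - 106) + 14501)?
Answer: 25/3781 ≈ 0.0066120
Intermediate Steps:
(21018 - 20993)/(80*(-28 - 106) + 14501) = 25/(80*(-134) + 14501) = 25/(-10720 + 14501) = 25/3781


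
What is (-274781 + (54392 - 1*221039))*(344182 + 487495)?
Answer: -367125514756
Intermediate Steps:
(-274781 + (54392 - 1*221039))*(344182 + 487495) = (-274781 + (54392 - 221039))*831677 = (-274781 - 166647)*831677 = -441428*831677 = -367125514756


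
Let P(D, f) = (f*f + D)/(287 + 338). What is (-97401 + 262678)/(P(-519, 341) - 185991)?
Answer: -103298125/116128613 ≈ -0.88951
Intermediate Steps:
P(D, f) = D/625 + f**2/625 (P(D, f) = (f**2 + D)/625 = (D + f**2)*(1/625) = D/625 + f**2/625)
(-97401 + 262678)/(P(-519, 341) - 185991) = (-97401 + 262678)/(((1/625)*(-519) + (1/625)*341**2) - 185991) = 165277/((-519/625 + (1/625)*116281) - 185991) = 165277/((-519/625 + 116281/625) - 185991) = 165277/(115762/625 - 185991) = 165277/(-116128613/625) = 165277*(-625/116128613) = -103298125/116128613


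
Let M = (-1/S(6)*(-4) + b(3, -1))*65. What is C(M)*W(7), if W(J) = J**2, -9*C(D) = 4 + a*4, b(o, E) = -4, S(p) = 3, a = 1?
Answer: -392/9 ≈ -43.556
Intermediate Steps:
M = -520/3 (M = (-1/3*(-4) - 4)*65 = (4/3 - 4)*65 = -8/3*65 = -520/3 ≈ -173.33)
C(D) = -8/9 (C(D) = -(4 + 1*4)/9 = -(4 + 4)/9 = -1/9*8 = -8/9)
C(M)*W(7) = -8/9*7**2 = -8/9*49 = -392/9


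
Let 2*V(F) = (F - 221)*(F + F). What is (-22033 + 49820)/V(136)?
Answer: -27787/11560 ≈ -2.4037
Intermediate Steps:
V(F) = F*(-221 + F) (V(F) = ((F - 221)*(F + F))/2 = ((-221 + F)*(2*F))/2 = (2*F*(-221 + F))/2 = F*(-221 + F))
(-22033 + 49820)/V(136) = (-22033 + 49820)/((136*(-221 + 136))) = 27787/((136*(-85))) = 27787/(-11560) = 27787*(-1/11560) = -27787/11560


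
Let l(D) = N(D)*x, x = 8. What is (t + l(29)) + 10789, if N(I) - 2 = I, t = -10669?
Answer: 368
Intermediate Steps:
N(I) = 2 + I
l(D) = 16 + 8*D (l(D) = (2 + D)*8 = 16 + 8*D)
(t + l(29)) + 10789 = (-10669 + (16 + 8*29)) + 10789 = (-10669 + (16 + 232)) + 10789 = (-10669 + 248) + 10789 = -10421 + 10789 = 368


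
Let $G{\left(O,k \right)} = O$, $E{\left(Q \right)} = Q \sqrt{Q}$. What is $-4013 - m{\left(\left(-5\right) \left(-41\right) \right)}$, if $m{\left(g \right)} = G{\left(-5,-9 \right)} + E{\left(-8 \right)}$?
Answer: $-4008 + 16 i \sqrt{2} \approx -4008.0 + 22.627 i$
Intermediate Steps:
$E{\left(Q \right)} = Q^{\frac{3}{2}}$
$m{\left(g \right)} = -5 - 16 i \sqrt{2}$ ($m{\left(g \right)} = -5 + \left(-8\right)^{\frac{3}{2}} = -5 - 16 i \sqrt{2}$)
$-4013 - m{\left(\left(-5\right) \left(-41\right) \right)} = -4013 - \left(-5 - 16 i \sqrt{2}\right) = -4013 + \left(5 + 16 i \sqrt{2}\right) = -4008 + 16 i \sqrt{2}$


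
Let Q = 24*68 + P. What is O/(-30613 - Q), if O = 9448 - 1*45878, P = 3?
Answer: 18215/16124 ≈ 1.1297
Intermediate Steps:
Q = 1635 (Q = 24*68 + 3 = 1632 + 3 = 1635)
O = -36430 (O = 9448 - 45878 = -36430)
O/(-30613 - Q) = -36430/(-30613 - 1*1635) = -36430/(-30613 - 1635) = -36430/(-32248) = -36430*(-1/32248) = 18215/16124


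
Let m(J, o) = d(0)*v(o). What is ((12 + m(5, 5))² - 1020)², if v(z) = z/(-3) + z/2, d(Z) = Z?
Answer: 767376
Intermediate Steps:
v(z) = z/6 (v(z) = z*(-⅓) + z*(½) = -z/3 + z/2 = z/6)
m(J, o) = 0 (m(J, o) = 0*(o/6) = 0)
((12 + m(5, 5))² - 1020)² = ((12 + 0)² - 1020)² = (12² - 1020)² = (144 - 1020)² = (-876)² = 767376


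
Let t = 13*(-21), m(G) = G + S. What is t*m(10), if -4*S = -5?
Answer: -12285/4 ≈ -3071.3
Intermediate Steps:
S = 5/4 (S = -¼*(-5) = 5/4 ≈ 1.2500)
m(G) = 5/4 + G (m(G) = G + 5/4 = 5/4 + G)
t = -273
t*m(10) = -273*(5/4 + 10) = -273*45/4 = -12285/4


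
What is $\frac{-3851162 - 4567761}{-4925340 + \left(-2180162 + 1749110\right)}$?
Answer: $\frac{8418923}{5356392} \approx 1.5718$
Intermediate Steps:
$\frac{-3851162 - 4567761}{-4925340 + \left(-2180162 + 1749110\right)} = - \frac{8418923}{-4925340 - 431052} = - \frac{8418923}{-5356392} = \left(-8418923\right) \left(- \frac{1}{5356392}\right) = \frac{8418923}{5356392}$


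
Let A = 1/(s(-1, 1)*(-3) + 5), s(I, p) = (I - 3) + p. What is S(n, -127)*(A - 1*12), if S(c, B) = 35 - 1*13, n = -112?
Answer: -1837/7 ≈ -262.43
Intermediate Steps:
S(c, B) = 22 (S(c, B) = 35 - 13 = 22)
s(I, p) = -3 + I + p (s(I, p) = (-3 + I) + p = -3 + I + p)
A = 1/14 (A = 1/((-3 - 1 + 1)*(-3) + 5) = 1/(-3*(-3) + 5) = 1/(9 + 5) = 1/14 ≈ 0.071429)
S(n, -127)*(A - 1*12) = 22*(1/14 - 1*12) = 22*(1/14 - 12) = 22*(-167/14) = -1837/7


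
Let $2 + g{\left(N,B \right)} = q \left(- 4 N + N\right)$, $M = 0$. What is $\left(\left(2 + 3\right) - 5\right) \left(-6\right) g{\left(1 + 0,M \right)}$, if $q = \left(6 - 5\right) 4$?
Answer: $0$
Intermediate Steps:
$q = 4$ ($q = 1 \cdot 4 = 4$)
$g{\left(N,B \right)} = -2 - 12 N$ ($g{\left(N,B \right)} = -2 + 4 \left(- 4 N + N\right) = -2 + 4 \left(- 3 N\right) = -2 - 12 N$)
$\left(\left(2 + 3\right) - 5\right) \left(-6\right) g{\left(1 + 0,M \right)} = \left(\left(2 + 3\right) - 5\right) \left(-6\right) \left(-2 - 12 \left(1 + 0\right)\right) = \left(5 - 5\right) \left(-6\right) \left(-2 - 12\right) = 0 \left(-6\right) \left(-2 - 12\right) = 0 \left(-14\right) = 0$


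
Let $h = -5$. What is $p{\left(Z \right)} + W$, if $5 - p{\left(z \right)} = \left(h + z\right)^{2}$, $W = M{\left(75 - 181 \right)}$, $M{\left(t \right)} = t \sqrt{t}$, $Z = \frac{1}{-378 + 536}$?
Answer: $- \frac{497701}{24964} - 106 i \sqrt{106} \approx -19.937 - 1091.3 i$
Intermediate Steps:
$Z = \frac{1}{158} \approx 0.0063291$
$M{\left(t \right)} = t^{\frac{3}{2}}$
$W = - 106 i \sqrt{106}$ ($W = \left(75 - 181\right)^{\frac{3}{2}} = \left(-106\right)^{\frac{3}{2}} = - 106 i \sqrt{106} \approx - 1091.3 i$)
$p{\left(z \right)} = 5 - \left(-5 + z\right)^{2}$
$p{\left(Z \right)} + W = \left(5 - \left(-5 + \frac{1}{158}\right)^{2}\right) - 106 i \sqrt{106} = \left(5 - \left(- \frac{789}{158}\right)^{2}\right) - 106 i \sqrt{106} = \left(5 - \frac{622521}{24964}\right) - 106 i \sqrt{106} = - \frac{497701}{24964} - 106 i \sqrt{106}$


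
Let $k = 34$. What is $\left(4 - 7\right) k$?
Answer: $-102$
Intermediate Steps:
$\left(4 - 7\right) k = \left(4 - 7\right) 34 = \left(-3\right) 34 = -102$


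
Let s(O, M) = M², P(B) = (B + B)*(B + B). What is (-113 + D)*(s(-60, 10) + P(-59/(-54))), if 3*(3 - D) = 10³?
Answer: -101586730/2187 ≈ -46450.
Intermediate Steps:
P(B) = 4*B² (P(B) = (2*B)*(2*B) = 4*B²)
D = -991/3 (D = 3 - ⅓*10³ = 3 - ⅓*1000 = 3 - 1000/3 = -991/3 ≈ -330.33)
(-113 + D)*(s(-60, 10) + P(-59/(-54))) = (-113 - 991/3)*(10² + 4*(-59/(-54))²) = -1330*(100 + 4*(-59*(-1/54))²)/3 = -1330*(100 + 4*(59/54)²)/3 = -1330*(100 + 4*(3481/2916))/3 = -1330*(100 + 3481/729)/3 = -1330/3*76381/729 = -101586730/2187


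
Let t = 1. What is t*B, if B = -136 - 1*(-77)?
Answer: -59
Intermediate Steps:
B = -59 (B = -136 + 77 = -59)
t*B = 1*(-59) = -59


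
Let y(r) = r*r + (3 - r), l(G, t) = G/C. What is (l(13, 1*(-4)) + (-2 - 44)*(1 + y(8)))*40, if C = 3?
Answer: -330680/3 ≈ -1.1023e+5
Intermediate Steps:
l(G, t) = G/3
y(r) = 3 + r**2 - r (y(r) = r**2 + (3 - r) = 3 + r**2 - r)
(l(13, 1*(-4)) + (-2 - 44)*(1 + y(8)))*40 = ((1/3)*13 + (-2 - 44)*(1 + (3 + 8**2 - 1*8)))*40 = (13/3 - 46*(1 + (3 + 64 - 8)))*40 = (13/3 - 46*(1 + 59))*40 = (13/3 - 46*60)*40 = (13/3 - 2760)*40 = -8267/3*40 = -330680/3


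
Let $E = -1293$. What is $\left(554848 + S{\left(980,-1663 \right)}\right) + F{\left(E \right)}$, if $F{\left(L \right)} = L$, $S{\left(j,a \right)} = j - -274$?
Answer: $554809$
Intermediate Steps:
$S{\left(j,a \right)} = 274 + j$ ($S{\left(j,a \right)} = j + 274 = 274 + j$)
$\left(554848 + S{\left(980,-1663 \right)}\right) + F{\left(E \right)} = \left(554848 + \left(274 + 980\right)\right) - 1293 = \left(554848 + 1254\right) - 1293 = 556102 - 1293 = 554809$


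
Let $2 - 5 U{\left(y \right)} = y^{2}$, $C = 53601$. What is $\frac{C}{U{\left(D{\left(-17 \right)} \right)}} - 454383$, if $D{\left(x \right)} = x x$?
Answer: $- \frac{37949881782}{83519} \approx -4.5439 \cdot 10^{5}$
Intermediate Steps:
$D{\left(x \right)} = x^{2}$
$U{\left(y \right)} = \frac{2}{5} - \frac{y^{2}}{5}$
$\frac{C}{U{\left(D{\left(-17 \right)} \right)}} - 454383 = \frac{53601}{\frac{2}{5} - \frac{\left(\left(-17\right)^{2}\right)^{2}}{5}} - 454383 = \frac{53601}{\frac{2}{5} - \frac{289^{2}}{5}} - 454383 = \frac{53601}{\frac{2}{5} - \frac{83521}{5}} - 454383 = \frac{53601}{- \frac{83519}{5}} - 454383 = 53601 \left(- \frac{5}{83519}\right) - 454383 = - \frac{268005}{83519} - 454383 = - \frac{37949881782}{83519}$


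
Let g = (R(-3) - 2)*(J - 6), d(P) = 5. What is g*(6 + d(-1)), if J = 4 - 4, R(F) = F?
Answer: 330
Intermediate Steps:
J = 0
g = 30 (g = (-3 - 2)*(0 - 6) = -5*(-6) = 30)
g*(6 + d(-1)) = 30*(6 + 5) = 30*11 = 330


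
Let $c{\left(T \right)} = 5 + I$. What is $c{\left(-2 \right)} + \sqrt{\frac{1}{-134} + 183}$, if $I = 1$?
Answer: $6 + \frac{\sqrt{3285814}}{134} \approx 19.527$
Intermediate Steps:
$c{\left(T \right)} = 6$ ($c{\left(T \right)} = 5 + 1 = 6$)
$c{\left(-2 \right)} + \sqrt{\frac{1}{-134} + 183} = 6 + \sqrt{\frac{1}{-134} + 183} = 6 + \sqrt{- \frac{1}{134} + 183} = 6 + \sqrt{\frac{24521}{134}} = 6 + \frac{\sqrt{3285814}}{134}$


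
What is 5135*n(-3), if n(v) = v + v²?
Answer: 30810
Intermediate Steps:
5135*n(-3) = 5135*(-3*(1 - 3)) = 5135*(-3*(-2)) = 5135*6 = 30810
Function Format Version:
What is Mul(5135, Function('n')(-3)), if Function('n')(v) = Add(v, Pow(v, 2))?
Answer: 30810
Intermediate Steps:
Mul(5135, Function('n')(-3)) = Mul(5135, Mul(-3, Add(1, -3))) = Mul(5135, Mul(-3, -2)) = Mul(5135, 6) = 30810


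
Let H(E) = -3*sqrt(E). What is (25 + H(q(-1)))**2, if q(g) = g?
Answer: 616 - 150*I ≈ 616.0 - 150.0*I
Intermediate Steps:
(25 + H(q(-1)))**2 = (25 - 3*I)**2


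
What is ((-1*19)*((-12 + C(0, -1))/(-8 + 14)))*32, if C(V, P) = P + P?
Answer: 4256/3 ≈ 1418.7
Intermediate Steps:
C(V, P) = 2*P
((-1*19)*((-12 + C(0, -1))/(-8 + 14)))*32 = ((-1*19)*((-12 + 2*(-1))/(-8 + 14)))*32 = -19*(-12 - 2)/6*32 = -(-266)/6*32 = -19*(-7/3)*32 = (133/3)*32 = 4256/3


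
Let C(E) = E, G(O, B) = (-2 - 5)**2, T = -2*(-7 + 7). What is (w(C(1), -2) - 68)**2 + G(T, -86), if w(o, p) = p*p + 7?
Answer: 3298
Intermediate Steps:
T = 0 (T = -2*0 = 0)
G(O, B) = 49 (G(O, B) = (-7)**2 = 49)
w(o, p) = 7 + p**2 (w(o, p) = p**2 + 7 = 7 + p**2)
(w(C(1), -2) - 68)**2 + G(T, -86) = ((7 + (-2)**2) - 68)**2 + 49 = ((7 + 4) - 68)**2 + 49 = (11 - 68)**2 + 49 = (-57)**2 + 49 = 3249 + 49 = 3298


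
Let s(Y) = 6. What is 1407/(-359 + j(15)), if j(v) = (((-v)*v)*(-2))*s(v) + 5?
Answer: 469/782 ≈ 0.59974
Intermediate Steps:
j(v) = 5 + 12*v² (j(v) = (((-v)*v)*(-2))*6 + 5 = (-v²*(-2))*6 + 5 = (2*v²)*6 + 5 = 12*v² + 5 = 5 + 12*v²)
1407/(-359 + j(15)) = 1407/(-359 + (5 + 12*15²)) = 1407/(-359 + (5 + 12*225)) = 1407/(-359 + (5 + 2700)) = 1407/(-359 + 2705) = 1407/2346 = (1/2346)*1407 = 469/782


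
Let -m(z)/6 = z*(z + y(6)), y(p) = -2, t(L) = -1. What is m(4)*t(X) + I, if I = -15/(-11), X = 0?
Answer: 543/11 ≈ 49.364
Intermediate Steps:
I = 15/11 (I = -15*(-1/11) = 15/11 ≈ 1.3636)
m(z) = -6*z*(-2 + z) (m(z) = -6*z*(z - 2) = -6*z*(-2 + z))
m(4)*t(X) + I = (6*4*(2 - 1*4))*(-1) + 15/11 = (6*4*(2 - 4))*(-1) + 15/11 = (6*4*(-2))*(-1) + 15/11 = -48*(-1) + 15/11 = 48 + 15/11 = 543/11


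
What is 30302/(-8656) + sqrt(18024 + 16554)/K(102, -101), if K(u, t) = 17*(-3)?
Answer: -15151/4328 - sqrt(3842)/17 ≈ -7.1468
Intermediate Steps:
K(u, t) = -51
30302/(-8656) + sqrt(18024 + 16554)/K(102, -101) = 30302/(-8656) + sqrt(18024 + 16554)/(-51) = 30302*(-1/8656) + sqrt(34578)*(-1/51) = -15151/4328 + (3*sqrt(3842))*(-1/51) = -15151/4328 - sqrt(3842)/17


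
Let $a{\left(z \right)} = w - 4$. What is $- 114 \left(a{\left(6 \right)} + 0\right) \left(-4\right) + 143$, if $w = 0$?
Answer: $-1681$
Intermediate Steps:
$a{\left(z \right)} = -4$ ($a{\left(z \right)} = 0 - 4 = -4$)
$- 114 \left(a{\left(6 \right)} + 0\right) \left(-4\right) + 143 = - 114 \left(-4 + 0\right) \left(-4\right) + 143 = - 114 \left(\left(-4\right) \left(-4\right)\right) + 143 = \left(-114\right) 16 + 143 = -1824 + 143 = -1681$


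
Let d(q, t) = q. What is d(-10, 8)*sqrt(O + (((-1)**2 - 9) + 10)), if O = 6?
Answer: -20*sqrt(2) ≈ -28.284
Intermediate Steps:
d(-10, 8)*sqrt(O + (((-1)**2 - 9) + 10)) = -10*sqrt(6 + (((-1)**2 - 9) + 10)) = -10*sqrt(6 + ((1 - 9) + 10)) = -10*sqrt(6 + (-8 + 10)) = -10*sqrt(6 + 2) = -20*sqrt(2)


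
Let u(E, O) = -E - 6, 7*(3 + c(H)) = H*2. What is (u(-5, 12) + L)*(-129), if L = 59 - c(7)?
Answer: -7611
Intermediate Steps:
c(H) = -3 + 2*H/7 (c(H) = -3 + (H*2)/7 = -3 + (2*H)/7 = -3 + 2*H/7)
u(E, O) = -6 - E
L = 60 (L = 59 - (-3 + (2/7)*7) = 59 - (-3 + 2) = 59 - 1*(-1) = 59 + 1 = 60)
(u(-5, 12) + L)*(-129) = ((-6 - 1*(-5)) + 60)*(-129) = ((-6 + 5) + 60)*(-129) = (-1 + 60)*(-129) = 59*(-129) = -7611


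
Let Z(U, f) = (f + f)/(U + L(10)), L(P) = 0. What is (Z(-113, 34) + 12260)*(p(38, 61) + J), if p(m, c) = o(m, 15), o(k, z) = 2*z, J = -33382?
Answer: -46202925824/113 ≈ -4.0888e+8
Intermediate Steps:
Z(U, f) = 2*f/U (Z(U, f) = (f + f)/(U + 0) = (2*f)/U = 2*f/U)
p(m, c) = 30 (p(m, c) = 2*15 = 30)
(Z(-113, 34) + 12260)*(p(38, 61) + J) = (2*34/(-113) + 12260)*(30 - 33382) = (2*34*(-1/113) + 12260)*(-33352) = (-68/113 + 12260)*(-33352) = (1385312/113)*(-33352) = -46202925824/113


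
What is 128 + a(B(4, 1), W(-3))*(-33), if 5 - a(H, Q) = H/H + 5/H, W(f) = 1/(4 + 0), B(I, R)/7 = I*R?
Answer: 53/28 ≈ 1.8929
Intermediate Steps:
B(I, R) = 7*I*R (B(I, R) = 7*(I*R) = 7*I*R)
W(f) = 1/4
a(H, Q) = 4 - 5/H (a(H, Q) = 5 - (H/H + 5/H) = 5 - (1 + 5/H) = 5 + (-1 - 5/H) = 4 - 5/H)
128 + a(B(4, 1), W(-3))*(-33) = 128 + (4 - 5/(7*4*1))*(-33) = 128 + (4 - 5/28)*(-33) = 128 + (107/28)*(-33) = 128 - 3531/28 = 53/28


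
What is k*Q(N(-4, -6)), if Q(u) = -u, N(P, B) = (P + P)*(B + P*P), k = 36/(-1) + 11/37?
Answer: -105680/37 ≈ -2856.2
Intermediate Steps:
k = -1321/37 (k = 36*(-1) + 11*(1/37) = -36 + 11/37 = -1321/37 ≈ -35.703)
N(P, B) = 2*P*(B + P**2) (N(P, B) = (2*P)*(B + P**2) = 2*P*(B + P**2))
k*Q(N(-4, -6)) = -(-1321)*2*(-4)*(-6 + (-4)**2)/37 = -(-1321)*2*(-4)*(-6 + 16)/37 = -(-1321)*2*(-4)*10/37 = -(-1321)*(-80)/37 = -1321/37*80 = -105680/37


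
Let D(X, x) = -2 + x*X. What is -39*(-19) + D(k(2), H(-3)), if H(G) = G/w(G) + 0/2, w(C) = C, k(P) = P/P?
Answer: 740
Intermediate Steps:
k(P) = 1
H(G) = 1 (H(G) = G/G + 0/2 = 1 + 0*(½) = 1 + 0 = 1)
D(X, x) = -2 + X*x
-39*(-19) + D(k(2), H(-3)) = -39*(-19) + (-2 + 1*1) = 741 + (-2 + 1) = 741 - 1 = 740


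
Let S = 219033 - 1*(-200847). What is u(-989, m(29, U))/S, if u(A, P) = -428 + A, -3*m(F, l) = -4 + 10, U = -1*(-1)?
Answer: -1417/419880 ≈ -0.0033748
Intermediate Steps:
U = 1
m(F, l) = -2 (m(F, l) = -(-4 + 10)/3 = -⅓*6 = -2)
S = 419880 (S = 219033 + 200847 = 419880)
u(-989, m(29, U))/S = (-428 - 989)/419880 = -1417*1/419880 = -1417/419880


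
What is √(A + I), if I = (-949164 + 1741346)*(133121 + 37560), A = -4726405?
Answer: 3*√15022854393 ≈ 3.6770e+5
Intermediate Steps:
I = 135210415942 (I = 792182*170681 = 135210415942)
√(A + I) = √(-4726405 + 135210415942) = √135205689537 = 3*√15022854393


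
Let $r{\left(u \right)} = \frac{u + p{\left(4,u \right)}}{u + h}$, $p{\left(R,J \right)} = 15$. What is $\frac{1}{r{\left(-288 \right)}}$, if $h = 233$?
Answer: $\frac{55}{273} \approx 0.20147$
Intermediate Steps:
$r{\left(u \right)} = \frac{15 + u}{233 + u}$ ($r{\left(u \right)} = \frac{u + 15}{u + 233} = \frac{15 + u}{233 + u}$)
$\frac{1}{r{\left(-288 \right)}} = \frac{1}{\frac{1}{233 - 288} \left(15 - 288\right)} = \frac{1}{\frac{1}{-55} \left(-273\right)} = \frac{1}{\left(- \frac{1}{55}\right) \left(-273\right)} = \frac{1}{\frac{273}{55}} = \frac{55}{273}$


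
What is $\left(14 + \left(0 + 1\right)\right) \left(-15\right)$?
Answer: $-225$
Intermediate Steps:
$\left(14 + \left(0 + 1\right)\right) \left(-15\right) = \left(14 + 1\right) \left(-15\right) = 15 \left(-15\right) = -225$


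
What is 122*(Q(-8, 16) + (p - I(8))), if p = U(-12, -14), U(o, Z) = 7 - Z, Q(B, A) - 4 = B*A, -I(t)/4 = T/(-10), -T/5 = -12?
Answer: -15494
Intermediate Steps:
T = 60 (T = -5*(-12) = 60)
I(t) = 24 (I(t) = -240/(-10) = -240*(-1)/10 = -4*(-6) = 24)
Q(B, A) = 4 + A*B (Q(B, A) = 4 + B*A = 4 + A*B)
p = 21 (p = 7 - 1*(-14) = 7 + 14 = 21)
122*(Q(-8, 16) + (p - I(8))) = 122*((4 + 16*(-8)) + (21 - 1*24)) = 122*((4 - 128) + (21 - 24)) = 122*(-124 - 3) = 122*(-127) = -15494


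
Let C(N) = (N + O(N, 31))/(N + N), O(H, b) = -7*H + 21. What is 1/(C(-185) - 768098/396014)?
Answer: -73262590/366044047 ≈ -0.20015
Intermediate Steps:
O(H, b) = 21 - 7*H
C(N) = (21 - 6*N)/(2*N) (C(N) = (N + (21 - 7*N))/(N + N) = (21 - 6*N)/((2*N)) = (21 - 6*N)*(1/(2*N)) = (21 - 6*N)/(2*N))
1/(C(-185) - 768098/396014) = 1/((-3 + (21/2)/(-185)) - 768098/396014) = 1/((-3 + (21/2)*(-1/185)) - 768098*1/396014) = 1/((-3 - 21/370) - 384049/198007) = 1/(-1131/370 - 384049/198007) = 1/(-366044047/73262590) = -73262590/366044047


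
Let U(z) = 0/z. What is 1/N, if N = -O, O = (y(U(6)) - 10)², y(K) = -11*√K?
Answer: -1/100 ≈ -0.010000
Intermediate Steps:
U(z) = 0
O = 100 (O = (-11*√0 - 10)² = (-11*0 - 10)² = (0 - 10)² = (-10)² = 100)
N = -100 (N = -1*100 = -100)
1/N = 1/(-100) = -1/100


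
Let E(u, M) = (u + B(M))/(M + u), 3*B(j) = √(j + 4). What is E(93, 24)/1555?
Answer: 31/60645 + 2*√7/545805 ≈ 0.00052087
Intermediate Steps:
B(j) = √(4 + j)/3 (B(j) = √(j + 4)/3 = √(4 + j)/3)
E(u, M) = (u + √(4 + M)/3)/(M + u)
E(93, 24)/1555 = ((93 + √(4 + 24)/3)/(24 + 93))/1555 = ((93 + √28/3)/117)*(1/1555) = ((93 + (2*√7)/3)/117)*(1/1555) = ((93 + 2*√7/3)/117)*(1/1555) = (31/39 + 2*√7/351)*(1/1555) = 31/60645 + 2*√7/545805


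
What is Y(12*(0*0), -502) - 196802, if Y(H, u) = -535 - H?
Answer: -197337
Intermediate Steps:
Y(12*(0*0), -502) - 196802 = (-535 - 12*0*0) - 196802 = (-535 - 12*0) - 196802 = (-535 - 1*0) - 196802 = (-535 + 0) - 196802 = -535 - 196802 = -197337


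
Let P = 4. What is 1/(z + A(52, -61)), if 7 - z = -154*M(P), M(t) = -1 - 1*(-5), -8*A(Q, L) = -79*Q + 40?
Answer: 2/2263 ≈ 0.00088378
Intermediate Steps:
A(Q, L) = -5 + 79*Q/8 (A(Q, L) = -(-79*Q + 40)/8 = -(40 - 79*Q)/8 = -5 + 79*Q/8)
M(t) = 4 (M(t) = -1 + 5 = 4)
z = 623 (z = 7 - (-154)*4 = 7 - 1*(-616) = 7 + 616 = 623)
1/(z + A(52, -61)) = 1/(623 + (-5 + (79/8)*52)) = 1/(623 + (-5 + 1027/2)) = 1/(623 + 1017/2) = 1/(2263/2) = 2/2263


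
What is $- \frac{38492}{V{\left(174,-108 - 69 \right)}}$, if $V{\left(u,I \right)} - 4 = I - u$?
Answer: $\frac{38492}{347} \approx 110.93$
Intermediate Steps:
$V{\left(u,I \right)} = 4 + I - u$ ($V{\left(u,I \right)} = 4 + \left(I - u\right) = 4 + I - u$)
$- \frac{38492}{V{\left(174,-108 - 69 \right)}} = - \frac{38492}{4 - 177 - 174} = - \frac{38492}{-347} = \left(-38492\right) \left(- \frac{1}{347}\right) = \frac{38492}{347}$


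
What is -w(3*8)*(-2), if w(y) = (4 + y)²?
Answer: 1568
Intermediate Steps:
-w(3*8)*(-2) = -(4 + 3*8)²*(-2) = -(4 + 24)²*(-2) = -1*28²*(-2) = -1*784*(-2) = -784*(-2) = 1568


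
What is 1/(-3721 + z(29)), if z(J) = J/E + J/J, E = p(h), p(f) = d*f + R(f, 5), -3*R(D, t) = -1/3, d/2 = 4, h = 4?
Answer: -289/1074819 ≈ -0.00026888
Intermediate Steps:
d = 8 (d = 2*4 = 8)
R(D, t) = 1/9 (R(D, t) = -(-1)/(3*3) = -1/3*(-1/3) = 1/9)
p(f) = 1/9 + 8*f (p(f) = 8*f + 1/9 = 1/9 + 8*f)
E = 289/9 (E = 1/9 + 8*4 = 1/9 + 32 = 289/9 ≈ 32.111)
z(J) = 1 + 9*J/289 (z(J) = J/(289/9) + J/J = J*(9/289) + 1 = 9*J/289 + 1 = 1 + 9*J/289)
1/(-3721 + z(29)) = 1/(-3721 + (1 + (9/289)*29)) = 1/(-3721 + (1 + 261/289)) = 1/(-3721 + 550/289) = 1/(-1074819/289) = -289/1074819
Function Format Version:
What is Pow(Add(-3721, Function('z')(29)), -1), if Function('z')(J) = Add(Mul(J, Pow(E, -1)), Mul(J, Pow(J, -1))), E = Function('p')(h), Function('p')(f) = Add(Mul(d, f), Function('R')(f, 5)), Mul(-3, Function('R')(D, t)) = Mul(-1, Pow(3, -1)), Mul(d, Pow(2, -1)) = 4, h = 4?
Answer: Rational(-289, 1074819) ≈ -0.00026888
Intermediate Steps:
d = 8 (d = Mul(2, 4) = 8)
Function('R')(D, t) = Rational(1, 9) (Function('R')(D, t) = Mul(Rational(-1, 3), Mul(-1, Pow(3, -1))) = Mul(Rational(-1, 3), Mul(-1, Rational(1, 3))) = Mul(Rational(-1, 3), Rational(-1, 3)) = Rational(1, 9))
Function('p')(f) = Add(Rational(1, 9), Mul(8, f)) (Function('p')(f) = Add(Mul(8, f), Rational(1, 9)) = Add(Rational(1, 9), Mul(8, f)))
E = Rational(289, 9) (E = Add(Rational(1, 9), Mul(8, 4)) = Add(Rational(1, 9), 32) = Rational(289, 9) ≈ 32.111)
Function('z')(J) = Add(1, Mul(Rational(9, 289), J)) (Function('z')(J) = Add(Mul(J, Pow(Rational(289, 9), -1)), Mul(J, Pow(J, -1))) = Add(Mul(J, Rational(9, 289)), 1) = Add(Mul(Rational(9, 289), J), 1) = Add(1, Mul(Rational(9, 289), J)))
Pow(Add(-3721, Function('z')(29)), -1) = Pow(Add(-3721, Add(1, Mul(Rational(9, 289), 29))), -1) = Pow(Add(-3721, Add(1, Rational(261, 289))), -1) = Pow(Add(-3721, Rational(550, 289)), -1) = Pow(Rational(-1074819, 289), -1) = Rational(-289, 1074819)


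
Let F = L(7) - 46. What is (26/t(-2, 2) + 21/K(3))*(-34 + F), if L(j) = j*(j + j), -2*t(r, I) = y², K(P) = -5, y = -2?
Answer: -1548/5 ≈ -309.60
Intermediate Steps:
t(r, I) = -2 (t(r, I) = -½*(-2)² = -½*4 = -2)
L(j) = 2*j² (L(j) = j*(2*j) = 2*j²)
F = 52 (F = 2*7² - 46 = 2*49 - 46 = 98 - 46 = 52)
(26/t(-2, 2) + 21/K(3))*(-34 + F) = (26/(-2) + 21/(-5))*(-34 + 52) = (26*(-½) + 21*(-⅕))*18 = (-13 - 21/5)*18 = -86/5*18 = -1548/5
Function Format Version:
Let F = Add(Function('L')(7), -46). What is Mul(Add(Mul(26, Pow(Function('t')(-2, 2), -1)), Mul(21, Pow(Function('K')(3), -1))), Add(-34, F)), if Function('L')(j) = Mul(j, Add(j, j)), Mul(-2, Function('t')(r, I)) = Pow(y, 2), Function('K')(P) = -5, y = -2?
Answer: Rational(-1548, 5) ≈ -309.60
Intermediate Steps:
Function('t')(r, I) = -2 (Function('t')(r, I) = Mul(Rational(-1, 2), Pow(-2, 2)) = Mul(Rational(-1, 2), 4) = -2)
Function('L')(j) = Mul(2, Pow(j, 2)) (Function('L')(j) = Mul(j, Mul(2, j)) = Mul(2, Pow(j, 2)))
F = 52 (F = Add(Mul(2, Pow(7, 2)), -46) = Add(Mul(2, 49), -46) = Add(98, -46) = 52)
Mul(Add(Mul(26, Pow(Function('t')(-2, 2), -1)), Mul(21, Pow(Function('K')(3), -1))), Add(-34, F)) = Mul(Add(Mul(26, Pow(-2, -1)), Mul(21, Pow(-5, -1))), Add(-34, 52)) = Mul(Add(Mul(26, Rational(-1, 2)), Mul(21, Rational(-1, 5))), 18) = Mul(Add(-13, Rational(-21, 5)), 18) = Mul(Rational(-86, 5), 18) = Rational(-1548, 5)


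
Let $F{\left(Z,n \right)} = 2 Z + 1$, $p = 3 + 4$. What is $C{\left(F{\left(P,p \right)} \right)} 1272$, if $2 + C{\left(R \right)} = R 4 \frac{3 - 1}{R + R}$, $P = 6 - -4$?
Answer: $2544$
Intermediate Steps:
$p = 7$
$P = 10$ ($P = 6 + 4 = 10$)
$F{\left(Z,n \right)} = 1 + 2 Z$
$C{\left(R \right)} = 2$ ($C{\left(R \right)} = -2 + R 4 \frac{3 - 1}{R + R} = -2 + 4 R \frac{2}{2 R} = -2 + 4 R 2 \frac{1}{2 R} = -2 + \frac{4 R}{R} = -2 + 4 = 2$)
$C{\left(F{\left(P,p \right)} \right)} 1272 = 2 \cdot 1272 = 2544$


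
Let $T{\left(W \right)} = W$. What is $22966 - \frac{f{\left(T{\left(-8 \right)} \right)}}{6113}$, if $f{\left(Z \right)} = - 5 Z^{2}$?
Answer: $\frac{140391478}{6113} \approx 22966.0$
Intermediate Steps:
$22966 - \frac{f{\left(T{\left(-8 \right)} \right)}}{6113} = 22966 - \frac{\left(-5\right) \left(-8\right)^{2}}{6113} = 22966 - \left(-5\right) 64 \cdot \frac{1}{6113} = 22966 - \left(-320\right) \frac{1}{6113} = 22966 - - \frac{320}{6113} = 22966 + \frac{320}{6113} = \frac{140391478}{6113}$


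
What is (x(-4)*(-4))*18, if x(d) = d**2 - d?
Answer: -1440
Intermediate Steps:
(x(-4)*(-4))*18 = (-4*(-1 - 4)*(-4))*18 = (-4*(-5)*(-4))*18 = (20*(-4))*18 = -80*18 = -1440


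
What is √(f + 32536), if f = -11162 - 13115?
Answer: √8259 ≈ 90.879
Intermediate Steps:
f = -24277
√(f + 32536) = √(-24277 + 32536) = √8259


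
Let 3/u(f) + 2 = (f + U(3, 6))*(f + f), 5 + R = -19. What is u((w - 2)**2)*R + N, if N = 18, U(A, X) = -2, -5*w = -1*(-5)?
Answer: 540/31 ≈ 17.419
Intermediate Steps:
w = -1 (w = -(-1)*(-5)/5 = -1/5*5 = -1)
R = -24 (R = -5 - 19 = -24)
u(f) = 3/(-2 + 2*f*(-2 + f)) (u(f) = 3/(-2 + (f - 2)*(f + f)) = 3/(-2 + (-2 + f)*(2*f)) = 3/(-2 + 2*f*(-2 + f)))
u((w - 2)**2)*R + N = (3/(2*(-1 + ((-1 - 2)**2)**2 - 2*(-1 - 2)**2)))*(-24) + 18 = (3/(2*(-1 + ((-3)**2)**2 - 2*(-3)**2)))*(-24) + 18 = (3/(2*(-1 + 9**2 - 2*9)))*(-24) + 18 = (3/(2*(-1 + 81 - 18)))*(-24) + 18 = ((3/2)/62)*(-24) + 18 = ((3/2)*(1/62))*(-24) + 18 = (3/124)*(-24) + 18 = -18/31 + 18 = 540/31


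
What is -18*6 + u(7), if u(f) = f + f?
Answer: -94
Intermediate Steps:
u(f) = 2*f
-18*6 + u(7) = -18*6 + 2*7 = -108 + 14 = -94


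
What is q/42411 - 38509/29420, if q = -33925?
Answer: -2631278699/1247731620 ≈ -2.1088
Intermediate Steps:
q/42411 - 38509/29420 = -33925/42411 - 38509/29420 = -2631278699/1247731620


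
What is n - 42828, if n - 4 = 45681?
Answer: 2857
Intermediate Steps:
n = 45685 (n = 4 + 45681 = 45685)
n - 42828 = 45685 - 42828 = 2857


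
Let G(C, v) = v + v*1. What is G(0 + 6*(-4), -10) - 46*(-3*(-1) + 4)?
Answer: -342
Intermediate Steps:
G(C, v) = 2*v (G(C, v) = v + v = 2*v)
G(0 + 6*(-4), -10) - 46*(-3*(-1) + 4) = 2*(-10) - 46*(-3*(-1) + 4) = -20 - 46*(3 + 4) = -20 - 46*7 = -20 - 322 = -342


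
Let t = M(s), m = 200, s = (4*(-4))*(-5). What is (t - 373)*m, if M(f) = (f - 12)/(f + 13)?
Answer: -6924200/93 ≈ -74454.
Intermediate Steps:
s = 80 (s = -16*(-5) = 80)
M(f) = (-12 + f)/(13 + f)
t = 68/93 (t = (-12 + 80)/(13 + 80) = 68/93 ≈ 0.73118)
(t - 373)*m = (68/93 - 373)*200 = -34621/93*200 = -6924200/93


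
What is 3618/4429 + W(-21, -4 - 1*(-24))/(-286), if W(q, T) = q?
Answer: 1127757/1266694 ≈ 0.89032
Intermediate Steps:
3618/4429 + W(-21, -4 - 1*(-24))/(-286) = 3618/4429 - 21/(-286) = 3618*(1/4429) - 21*(-1/286) = 3618/4429 + 21/286 = 1127757/1266694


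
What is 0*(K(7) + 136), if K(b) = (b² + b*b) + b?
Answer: 0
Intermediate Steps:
K(b) = b + 2*b² (K(b) = (b² + b²) + b = 2*b² + b = b + 2*b²)
0*(K(7) + 136) = 0*(7*(1 + 2*7) + 136) = 0*(7*(1 + 14) + 136) = 0*(7*15 + 136) = 0*(105 + 136) = 0*241 = 0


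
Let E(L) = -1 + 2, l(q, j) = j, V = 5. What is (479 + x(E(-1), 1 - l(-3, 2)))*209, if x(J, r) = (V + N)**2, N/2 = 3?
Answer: 125400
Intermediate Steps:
N = 6 (N = 2*3 = 6)
E(L) = 1
x(J, r) = 121 (x(J, r) = (5 + 6)**2 = 11**2 = 121)
(479 + x(E(-1), 1 - l(-3, 2)))*209 = (479 + 121)*209 = 600*209 = 125400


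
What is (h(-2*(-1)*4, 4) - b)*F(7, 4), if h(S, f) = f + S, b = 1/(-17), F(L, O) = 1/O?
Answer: 205/68 ≈ 3.0147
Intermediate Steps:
b = -1/17 ≈ -0.058824
h(S, f) = S + f
(h(-2*(-1)*4, 4) - b)*F(7, 4) = ((-2*(-1)*4 + 4) - 1*(-1/17))/4 = ((2*4 + 4) + 1/17)*(¼) = ((8 + 4) + 1/17)*(¼) = (12 + 1/17)*(¼) = (205/17)*(¼) = 205/68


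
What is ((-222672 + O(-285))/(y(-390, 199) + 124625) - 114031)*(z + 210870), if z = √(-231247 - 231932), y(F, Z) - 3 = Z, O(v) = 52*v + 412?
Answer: -1000534901757930/41609 - 14234384717*I*√463179/124827 ≈ -2.4046e+10 - 7.7608e+7*I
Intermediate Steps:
O(v) = 412 + 52*v
y(F, Z) = 3 + Z
z = I*√463179 (z = √(-463179) = I*√463179 ≈ 680.57*I)
((-222672 + O(-285))/(y(-390, 199) + 124625) - 114031)*(z + 210870) = ((-222672 + (412 + 52*(-285)))/((3 + 199) + 124625) - 114031)*(I*√463179 + 210870) = ((-222672 + (412 - 14820))/(202 + 124625) - 114031)*(210870 + I*√463179) = ((-222672 - 14408)/124827 - 114031)*(210870 + I*√463179) = (-237080*1/124827 - 114031)*(210870 + I*√463179) = (-237080/124827 - 114031)*(210870 + I*√463179) = -14234384717*(210870 + I*√463179)/124827 = -1000534901757930/41609 - 14234384717*I*√463179/124827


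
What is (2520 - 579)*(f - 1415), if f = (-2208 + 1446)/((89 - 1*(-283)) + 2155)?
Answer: -6941922447/2527 ≈ -2.7471e+6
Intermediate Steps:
f = -762/2527 (f = -762/((89 + 283) + 2155) = -762/(372 + 2155) = -762/2527 ≈ -0.30154)
(2520 - 579)*(f - 1415) = (2520 - 579)*(-762/2527 - 1415) = 1941*(-3576467/2527) = -6941922447/2527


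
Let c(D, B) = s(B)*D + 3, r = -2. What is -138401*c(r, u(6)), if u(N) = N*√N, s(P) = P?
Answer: -415203 + 1660812*√6 ≈ 3.6529e+6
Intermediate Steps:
u(N) = N^(3/2)
c(D, B) = 3 + B*D (c(D, B) = B*D + 3 = 3 + B*D)
-138401*c(r, u(6)) = -138401*(3 + 6^(3/2)*(-2)) = -138401*(3 + (6*√6)*(-2)) = -138401*(3 - 12*√6) = -415203 + 1660812*√6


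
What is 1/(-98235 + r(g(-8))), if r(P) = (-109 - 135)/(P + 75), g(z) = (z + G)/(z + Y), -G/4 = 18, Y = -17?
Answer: -391/38411105 ≈ -1.0179e-5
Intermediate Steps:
G = -72 (G = -4*18 = -72)
g(z) = (-72 + z)/(-17 + z) (g(z) = (z - 72)/(z - 17) = (-72 + z)/(-17 + z))
r(P) = -244/(75 + P)
1/(-98235 + r(g(-8))) = 1/(-98235 - 244/(75 + (-72 - 8)/(-17 - 8))) = 1/(-98235 - 244/(75 - 80/(-25))) = 1/(-98235 - 244/(75 - 1/25*(-80))) = 1/(-98235 - 244/(75 + 16/5)) = 1/(-98235 - 244/391/5) = 1/(-98235 - 244*5/391) = 1/(-98235 - 1220/391) = 1/(-38411105/391) = -391/38411105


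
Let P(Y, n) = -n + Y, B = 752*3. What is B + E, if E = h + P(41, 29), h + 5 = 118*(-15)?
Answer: 493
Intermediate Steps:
B = 2256
P(Y, n) = Y - n
h = -1775 (h = -5 + 118*(-15) = -5 - 1770 = -1775)
E = -1763 (E = -1775 + (41 - 1*29) = -1775 + (41 - 29) = -1775 + 12 = -1763)
B + E = 2256 - 1763 = 493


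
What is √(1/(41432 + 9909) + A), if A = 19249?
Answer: 3*√5637600673590/51341 ≈ 138.74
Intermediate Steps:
√(1/(41432 + 9909) + A) = √(1/(41432 + 9909) + 19249) = √(1/51341 + 19249) = √(988262910/51341) = 3*√5637600673590/51341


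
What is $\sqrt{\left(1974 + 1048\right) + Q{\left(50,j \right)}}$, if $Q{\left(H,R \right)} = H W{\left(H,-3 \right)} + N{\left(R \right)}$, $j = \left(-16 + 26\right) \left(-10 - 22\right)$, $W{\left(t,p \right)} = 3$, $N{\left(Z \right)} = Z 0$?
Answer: $2 \sqrt{793} \approx 56.32$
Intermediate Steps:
$N{\left(Z \right)} = 0$
$j = -320$ ($j = 10 \left(-32\right) = -320$)
$Q{\left(H,R \right)} = 3 H$ ($Q{\left(H,R \right)} = H 3 + 0 = 3 H + 0 = 3 H$)
$\sqrt{\left(1974 + 1048\right) + Q{\left(50,j \right)}} = \sqrt{\left(1974 + 1048\right) + 3 \cdot 50} = \sqrt{3022 + 150} = \sqrt{3172} = 2 \sqrt{793}$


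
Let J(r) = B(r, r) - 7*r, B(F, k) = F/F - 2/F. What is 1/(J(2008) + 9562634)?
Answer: 1004/9586773315 ≈ 1.0473e-7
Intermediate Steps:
B(F, k) = 1 - 2/F
J(r) = -7*r + (-2 + r)/r (J(r) = (-2 + r)/r - 7*r = -7*r + (-2 + r)/r)
1/(J(2008) + 9562634) = 1/((1 - 7*2008 - 2/2008) + 9562634) = 1/((1 - 14056 - 2*1/2008) + 9562634) = 1/((1 - 14056 - 1/1004) + 9562634) = 1/(-14111221/1004 + 9562634) = 1/(9586773315/1004) = 1004/9586773315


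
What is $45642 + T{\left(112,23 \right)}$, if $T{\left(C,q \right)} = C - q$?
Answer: $45731$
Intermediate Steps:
$45642 + T{\left(112,23 \right)} = 45642 + \left(112 - 23\right) = 45642 + 89 = 45731$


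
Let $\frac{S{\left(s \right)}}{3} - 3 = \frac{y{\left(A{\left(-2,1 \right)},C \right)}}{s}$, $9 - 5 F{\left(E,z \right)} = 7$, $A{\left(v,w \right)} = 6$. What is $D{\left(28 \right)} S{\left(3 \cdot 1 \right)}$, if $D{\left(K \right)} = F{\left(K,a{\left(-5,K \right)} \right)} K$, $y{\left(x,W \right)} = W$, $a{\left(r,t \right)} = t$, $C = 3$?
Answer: $\frac{672}{5} \approx 134.4$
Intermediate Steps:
$F{\left(E,z \right)} = \frac{2}{5}$ ($F{\left(E,z \right)} = \frac{9}{5} - \frac{7}{5} = \frac{2}{5}$)
$D{\left(K \right)} = \frac{2 K}{5}$
$S{\left(s \right)} = 9 + \frac{9}{s}$ ($S{\left(s \right)} = 9 + 3 \frac{3}{s} = 9 + \frac{9}{s}$)
$D{\left(28 \right)} S{\left(3 \cdot 1 \right)} = \frac{2}{5} \cdot 28 \left(9 + \frac{9}{3 \cdot 1}\right) = \frac{56 \left(9 + \frac{9}{3}\right)}{5} = \frac{56 \left(9 + 9 \cdot \frac{1}{3}\right)}{5} = \frac{56 \left(9 + 3\right)}{5} = \frac{56}{5} \cdot 12 = \frac{672}{5}$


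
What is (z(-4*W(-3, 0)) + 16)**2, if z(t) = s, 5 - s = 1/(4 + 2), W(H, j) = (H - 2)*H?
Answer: 15625/36 ≈ 434.03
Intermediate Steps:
W(H, j) = H*(-2 + H) (W(H, j) = (-2 + H)*H = H*(-2 + H))
s = 29/6 (s = 5 - 1/(4 + 2) = 5 - 1/6 = 29/6 ≈ 4.8333)
z(t) = 29/6
(z(-4*W(-3, 0)) + 16)**2 = (29/6 + 16)**2 = (125/6)**2 = 15625/36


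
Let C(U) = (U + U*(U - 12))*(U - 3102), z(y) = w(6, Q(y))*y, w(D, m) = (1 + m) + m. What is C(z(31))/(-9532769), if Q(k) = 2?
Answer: 65777040/9532769 ≈ 6.9001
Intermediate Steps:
w(D, m) = 1 + 2*m
z(y) = 5*y (z(y) = (1 + 2*2)*y = (1 + 4)*y = 5*y)
C(U) = (-3102 + U)*(U + U*(-12 + U)) (C(U) = (U + U*(-12 + U))*(-3102 + U) = (-3102 + U)*(U + U*(-12 + U)))
C(z(31))/(-9532769) = ((5*31)*(34122 + (5*31)**2 - 15565*31))/(-9532769) = (155*(34122 + 155**2 - 3113*155))*(-1/9532769) = (155*(34122 + 24025 - 482515))*(-1/9532769) = (155*(-424368))*(-1/9532769) = -65777040*(-1/9532769) = 65777040/9532769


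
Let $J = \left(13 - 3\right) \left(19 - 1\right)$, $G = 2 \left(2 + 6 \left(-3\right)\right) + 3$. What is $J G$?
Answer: $-5220$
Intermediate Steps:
$G = -29$ ($G = 2 \left(2 - 18\right) + 3 = 2 \left(-16\right) + 3 = -32 + 3 = -29$)
$J = 180$ ($J = 10 \cdot 18 = 180$)
$J G = 180 \left(-29\right) = -5220$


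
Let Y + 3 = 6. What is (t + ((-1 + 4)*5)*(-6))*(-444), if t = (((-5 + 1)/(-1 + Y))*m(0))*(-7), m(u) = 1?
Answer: 33744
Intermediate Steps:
Y = 3 (Y = -3 + 6 = 3)
t = 14 (t = (((-5 + 1)/(-1 + 3))*1)*(-7) = (-4/2*1)*(-7) = (-4*1/2*1)*(-7) = -2*1*(-7) = -2*(-7) = 14)
(t + ((-1 + 4)*5)*(-6))*(-444) = (14 + ((-1 + 4)*5)*(-6))*(-444) = (14 + (3*5)*(-6))*(-444) = (14 + 15*(-6))*(-444) = (14 - 90)*(-444) = -76*(-444) = 33744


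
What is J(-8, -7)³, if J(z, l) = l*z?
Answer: 175616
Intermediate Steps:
J(-8, -7)³ = (-7*(-8))³ = 56³ = 175616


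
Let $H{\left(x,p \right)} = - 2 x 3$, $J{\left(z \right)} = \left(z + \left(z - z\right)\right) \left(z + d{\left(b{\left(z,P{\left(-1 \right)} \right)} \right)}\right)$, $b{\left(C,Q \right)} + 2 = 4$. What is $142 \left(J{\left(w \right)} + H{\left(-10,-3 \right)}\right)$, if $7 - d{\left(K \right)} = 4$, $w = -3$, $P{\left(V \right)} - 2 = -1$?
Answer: $8520$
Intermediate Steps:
$P{\left(V \right)} = 1$ ($P{\left(V \right)} = 2 - 1 = 1$)
$b{\left(C,Q \right)} = 2$ ($b{\left(C,Q \right)} = -2 + 4 = 2$)
$d{\left(K \right)} = 3$ ($d{\left(K \right)} = 7 - 4 = 3$)
$J{\left(z \right)} = z \left(3 + z\right)$ ($J{\left(z \right)} = \left(z + \left(z - z\right)\right) \left(z + 3\right) = \left(z + 0\right) \left(3 + z\right) = z \left(3 + z\right)$)
$H{\left(x,p \right)} = - 6 x$
$142 \left(J{\left(w \right)} + H{\left(-10,-3 \right)}\right) = 142 \left(- 3 \left(3 - 3\right) - -60\right) = 142 \left(\left(-3\right) 0 + 60\right) = 142 \left(0 + 60\right) = 142 \cdot 60 = 8520$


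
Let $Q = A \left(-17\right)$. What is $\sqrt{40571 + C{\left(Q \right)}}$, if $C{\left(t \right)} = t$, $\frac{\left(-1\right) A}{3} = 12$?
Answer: $\sqrt{41183} \approx 202.94$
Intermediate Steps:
$A = -36$ ($A = \left(-3\right) 12 = -36$)
$Q = 612$ ($Q = \left(-36\right) \left(-17\right) = 612$)
$\sqrt{40571 + C{\left(Q \right)}} = \sqrt{40571 + 612} = \sqrt{41183}$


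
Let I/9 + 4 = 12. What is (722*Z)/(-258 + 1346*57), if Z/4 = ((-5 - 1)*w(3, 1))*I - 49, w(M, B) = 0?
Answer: -17689/9558 ≈ -1.8507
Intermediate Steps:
I = 72 (I = -36 + 9*12 = -36 + 108 = 72)
Z = -196 (Z = 4*(((-5 - 1)*0)*72 - 49) = 4*(-6*0*72 - 49) = 4*(0*72 - 49) = 4*(0 - 49) = 4*(-49) = -196)
(722*Z)/(-258 + 1346*57) = (722*(-196))/(-258 + 1346*57) = -141512/(-258 + 76722) = -141512/76464 = -141512*1/76464 = -17689/9558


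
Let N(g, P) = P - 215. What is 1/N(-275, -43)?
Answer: -1/258 ≈ -0.0038760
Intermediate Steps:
N(g, P) = -215 + P
1/N(-275, -43) = 1/(-215 - 43) = 1/(-258) = -1/258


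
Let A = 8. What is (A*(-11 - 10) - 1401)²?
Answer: 2461761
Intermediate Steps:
(A*(-11 - 10) - 1401)² = (8*(-11 - 10) - 1401)² = (8*(-21) - 1401)² = (-168 - 1401)² = (-1569)² = 2461761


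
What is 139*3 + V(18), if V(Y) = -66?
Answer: 351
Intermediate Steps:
139*3 + V(18) = 139*3 - 66 = 417 - 66 = 351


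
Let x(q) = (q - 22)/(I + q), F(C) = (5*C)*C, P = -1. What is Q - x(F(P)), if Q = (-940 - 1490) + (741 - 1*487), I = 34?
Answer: -84847/39 ≈ -2175.6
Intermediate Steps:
F(C) = 5*C²
x(q) = (-22 + q)/(34 + q) (x(q) = (q - 22)/(34 + q) = (-22 + q)/(34 + q))
Q = -2176 (Q = -2430 + (741 - 487) = -2430 + 254 = -2176)
Q - x(F(P)) = -2176 - (-22 + 5*(-1)²)/(34 + 5*(-1)²) = -2176 - (-22 + 5*1)/(34 + 5*1) = -2176 - (-22 + 5)/(34 + 5) = -2176 - (-17)/39 = -2176 - 1*(-17/39) = -2176 + 17/39 = -84847/39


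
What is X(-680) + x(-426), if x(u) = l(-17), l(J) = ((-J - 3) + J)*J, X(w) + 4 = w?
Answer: -633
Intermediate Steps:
X(w) = -4 + w
l(J) = -3*J (l(J) = ((-3 - J) + J)*J = -3*J)
x(u) = 51 (x(u) = -3*(-17) = 51)
X(-680) + x(-426) = (-4 - 680) + 51 = -684 + 51 = -633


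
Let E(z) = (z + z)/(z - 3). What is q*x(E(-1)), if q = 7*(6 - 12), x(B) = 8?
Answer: -336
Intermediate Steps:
E(z) = 2*z/(-3 + z) (E(z) = (2*z)/(-3 + z) = 2*z/(-3 + z))
q = -42 (q = 7*(-6) = -42)
q*x(E(-1)) = -42*8 = -336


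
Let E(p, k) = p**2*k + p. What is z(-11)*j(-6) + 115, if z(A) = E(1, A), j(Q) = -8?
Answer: 195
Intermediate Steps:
E(p, k) = p + k*p**2 (E(p, k) = k*p**2 + p = p + k*p**2)
z(A) = 1 + A (z(A) = 1*(1 + A*1) = 1*(1 + A) = 1 + A)
z(-11)*j(-6) + 115 = (1 - 11)*(-8) + 115 = -10*(-8) + 115 = 80 + 115 = 195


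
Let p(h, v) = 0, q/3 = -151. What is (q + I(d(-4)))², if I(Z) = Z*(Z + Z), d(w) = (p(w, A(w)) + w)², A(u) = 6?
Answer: 3481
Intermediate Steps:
q = -453 (q = 3*(-151) = -453)
d(w) = w² (d(w) = (0 + w)² = w²)
I(Z) = 2*Z² (I(Z) = Z*(2*Z) = 2*Z²)
(q + I(d(-4)))² = (-453 + 2*((-4)²)²)² = (-453 + 2*16²)² = (-453 + 2*256)² = (-453 + 512)² = 59² = 3481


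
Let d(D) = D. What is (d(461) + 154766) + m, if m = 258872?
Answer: 414099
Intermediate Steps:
(d(461) + 154766) + m = (461 + 154766) + 258872 = 155227 + 258872 = 414099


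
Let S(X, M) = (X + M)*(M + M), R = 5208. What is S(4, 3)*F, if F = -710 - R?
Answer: -248556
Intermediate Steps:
S(X, M) = 2*M*(M + X) (S(X, M) = (M + X)*(2*M) = 2*M*(M + X))
F = -5918 (F = -710 - 1*5208 = -710 - 5208 = -5918)
S(4, 3)*F = (2*3*(3 + 4))*(-5918) = (2*3*7)*(-5918) = 42*(-5918) = -248556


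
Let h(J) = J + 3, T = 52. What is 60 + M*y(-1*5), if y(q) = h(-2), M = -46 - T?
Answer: -38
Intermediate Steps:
M = -98 (M = -46 - 1*52 = -46 - 52 = -98)
h(J) = 3 + J
y(q) = 1 (y(q) = 3 - 2 = 1)
60 + M*y(-1*5) = 60 - 98*1 = 60 - 98 = -38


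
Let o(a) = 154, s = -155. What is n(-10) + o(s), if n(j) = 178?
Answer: 332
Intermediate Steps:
n(-10) + o(s) = 178 + 154 = 332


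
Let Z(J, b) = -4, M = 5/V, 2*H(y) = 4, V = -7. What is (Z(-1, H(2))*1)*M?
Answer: 20/7 ≈ 2.8571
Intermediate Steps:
H(y) = 2 (H(y) = (1/2)*4 = 2)
M = -5/7 (M = 5/(-7) = 5*(-1/7) = -5/7 ≈ -0.71429)
(Z(-1, H(2))*1)*M = -4*1*(-5/7) = -4*(-5/7) = 20/7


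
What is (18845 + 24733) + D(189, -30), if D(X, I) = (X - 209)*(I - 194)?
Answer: 48058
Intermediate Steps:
D(X, I) = (-209 + X)*(-194 + I)
(18845 + 24733) + D(189, -30) = (18845 + 24733) + (40546 - 209*(-30) - 194*189 - 30*189) = 43578 + (40546 + 6270 - 36666 - 5670) = 43578 + 4480 = 48058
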